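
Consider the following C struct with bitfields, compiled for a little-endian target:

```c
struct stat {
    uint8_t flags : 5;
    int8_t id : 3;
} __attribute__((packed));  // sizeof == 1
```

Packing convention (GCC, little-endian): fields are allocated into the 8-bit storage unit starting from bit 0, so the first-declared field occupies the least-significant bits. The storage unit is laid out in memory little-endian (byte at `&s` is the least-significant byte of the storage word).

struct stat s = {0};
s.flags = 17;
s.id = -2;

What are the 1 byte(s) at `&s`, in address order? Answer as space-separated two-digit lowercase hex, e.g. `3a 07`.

flags:5 = 17 → 0x11 << 0 → word 0x11
id:3 = -2 → 0x6 << 5 → word 0xd1
word = 0xd1 → little-endian bytes:
  [0]=0xd1

d1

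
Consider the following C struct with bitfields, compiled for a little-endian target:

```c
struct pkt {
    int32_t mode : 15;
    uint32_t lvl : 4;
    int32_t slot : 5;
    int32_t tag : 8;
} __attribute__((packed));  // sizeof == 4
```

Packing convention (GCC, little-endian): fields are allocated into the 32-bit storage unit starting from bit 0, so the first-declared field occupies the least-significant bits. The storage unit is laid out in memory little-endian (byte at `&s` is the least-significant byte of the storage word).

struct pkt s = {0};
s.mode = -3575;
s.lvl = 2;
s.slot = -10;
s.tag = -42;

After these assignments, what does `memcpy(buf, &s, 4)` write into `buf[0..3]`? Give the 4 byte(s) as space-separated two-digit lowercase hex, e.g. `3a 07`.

09 72 b1 d6

mode:15 = -3575 → 0x7209 << 0 → word 0x00007209
lvl:4 = 2 → 0x2 << 15 → word 0x00017209
slot:5 = -10 → 0x16 << 19 → word 0x00b17209
tag:8 = -42 → 0xd6 << 24 → word 0xd6b17209
word = 0xd6b17209 → little-endian bytes:
  [0]=0x09  [1]=0x72  [2]=0xb1  [3]=0xd6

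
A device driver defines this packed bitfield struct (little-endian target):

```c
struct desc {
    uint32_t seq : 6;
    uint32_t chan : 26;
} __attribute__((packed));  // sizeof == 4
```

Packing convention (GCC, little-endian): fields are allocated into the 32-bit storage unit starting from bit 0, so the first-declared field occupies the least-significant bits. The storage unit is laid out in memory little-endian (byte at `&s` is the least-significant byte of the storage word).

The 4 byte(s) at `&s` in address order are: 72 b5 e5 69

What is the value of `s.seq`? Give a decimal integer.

[0]=0x72 [1]=0xb5 [2]=0xe5 [3]=0x69 (little-endian) → word 0x69e5b572
seq:6 @ bit 0 → (0x69e5b572>>0)&0x3f = 0x32  ←
chan:26 @ bit 6 → (0x69e5b572>>6)&0x3ffffff = 0x1a796d5

50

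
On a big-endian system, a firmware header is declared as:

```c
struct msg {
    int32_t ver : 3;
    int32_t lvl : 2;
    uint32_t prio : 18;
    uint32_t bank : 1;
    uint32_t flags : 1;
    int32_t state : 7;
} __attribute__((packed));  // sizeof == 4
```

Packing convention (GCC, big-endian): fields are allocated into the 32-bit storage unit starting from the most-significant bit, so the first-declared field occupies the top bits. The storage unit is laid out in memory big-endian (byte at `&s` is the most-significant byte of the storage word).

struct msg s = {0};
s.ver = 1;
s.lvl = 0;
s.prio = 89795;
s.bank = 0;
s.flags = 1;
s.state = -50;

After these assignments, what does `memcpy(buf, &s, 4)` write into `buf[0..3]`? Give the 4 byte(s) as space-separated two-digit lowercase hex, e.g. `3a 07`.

ver (3b) val=1 bits=0x1 at bit 29: 0x20000000
lvl (2b) val=0 bits=0x0 at bit 27: 0x20000000
prio (18b) val=89795 bits=0x15ec3 at bit 9: 0x22bd8600
bank (1b) val=0 bits=0x0 at bit 8: 0x22bd8600
flags (1b) val=1 bits=0x1 at bit 7: 0x22bd8680
state (7b) val=-50 bits=0x4e at bit 0: 0x22bd86ce
word = 0x22bd86ce → big-endian bytes:
  [0]=0x22  [1]=0xbd  [2]=0x86  [3]=0xce

22 bd 86 ce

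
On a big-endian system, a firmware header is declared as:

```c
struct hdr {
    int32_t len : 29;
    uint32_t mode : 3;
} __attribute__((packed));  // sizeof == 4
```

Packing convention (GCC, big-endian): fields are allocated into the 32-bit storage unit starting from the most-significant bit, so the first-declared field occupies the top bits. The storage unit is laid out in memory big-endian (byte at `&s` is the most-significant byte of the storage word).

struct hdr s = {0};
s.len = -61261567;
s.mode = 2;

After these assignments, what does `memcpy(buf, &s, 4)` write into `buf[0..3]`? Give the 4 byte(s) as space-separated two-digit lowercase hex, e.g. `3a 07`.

len (29b) val=-61261567 bits=0x1c593901 at bit 3: 0xe2c9c808
mode (3b) val=2 bits=0x2 at bit 0: 0xe2c9c80a
word = 0xe2c9c80a → big-endian bytes:
  [0]=0xe2  [1]=0xc9  [2]=0xc8  [3]=0x0a

e2 c9 c8 0a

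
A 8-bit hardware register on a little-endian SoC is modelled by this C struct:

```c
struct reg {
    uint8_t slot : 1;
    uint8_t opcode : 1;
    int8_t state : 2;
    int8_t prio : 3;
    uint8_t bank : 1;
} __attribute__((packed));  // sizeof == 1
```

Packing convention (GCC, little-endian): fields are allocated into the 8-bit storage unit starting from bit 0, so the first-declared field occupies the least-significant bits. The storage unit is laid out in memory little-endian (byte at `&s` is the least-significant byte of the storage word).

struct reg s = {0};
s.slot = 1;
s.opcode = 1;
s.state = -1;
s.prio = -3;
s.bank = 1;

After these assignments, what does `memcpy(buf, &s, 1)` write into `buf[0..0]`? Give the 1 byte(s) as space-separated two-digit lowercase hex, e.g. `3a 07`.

slot (1b) val=1 bits=0x1 at bit 0: 0x01
opcode (1b) val=1 bits=0x1 at bit 1: 0x03
state (2b) val=-1 bits=0x3 at bit 2: 0x0f
prio (3b) val=-3 bits=0x5 at bit 4: 0x5f
bank (1b) val=1 bits=0x1 at bit 7: 0xdf
word = 0xdf → little-endian bytes:
  [0]=0xdf

df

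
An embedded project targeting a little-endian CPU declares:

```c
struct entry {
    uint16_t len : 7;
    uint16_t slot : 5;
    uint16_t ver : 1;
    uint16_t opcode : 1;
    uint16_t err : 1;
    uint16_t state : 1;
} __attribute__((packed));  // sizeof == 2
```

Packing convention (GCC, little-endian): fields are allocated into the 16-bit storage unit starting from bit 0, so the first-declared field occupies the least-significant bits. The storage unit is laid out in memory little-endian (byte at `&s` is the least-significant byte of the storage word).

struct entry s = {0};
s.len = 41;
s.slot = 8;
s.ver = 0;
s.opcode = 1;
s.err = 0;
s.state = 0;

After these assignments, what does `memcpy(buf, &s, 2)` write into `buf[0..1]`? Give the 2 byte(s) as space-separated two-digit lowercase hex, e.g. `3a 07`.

29 24

len (7b) val=41 bits=0x29 at bit 0: 0x0029
slot (5b) val=8 bits=0x8 at bit 7: 0x0429
ver (1b) val=0 bits=0x0 at bit 12: 0x0429
opcode (1b) val=1 bits=0x1 at bit 13: 0x2429
err (1b) val=0 bits=0x0 at bit 14: 0x2429
state (1b) val=0 bits=0x0 at bit 15: 0x2429
word = 0x2429 → little-endian bytes:
  [0]=0x29  [1]=0x24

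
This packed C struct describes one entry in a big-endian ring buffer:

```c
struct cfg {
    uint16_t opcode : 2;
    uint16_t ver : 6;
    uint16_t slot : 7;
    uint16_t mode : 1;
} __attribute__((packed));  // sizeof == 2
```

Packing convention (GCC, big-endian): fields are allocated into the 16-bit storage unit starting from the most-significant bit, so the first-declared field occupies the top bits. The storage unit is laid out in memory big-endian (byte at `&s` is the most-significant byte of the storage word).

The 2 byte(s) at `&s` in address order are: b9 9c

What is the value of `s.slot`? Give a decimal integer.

[0]=0xb9 [1]=0x9c (big-endian) → word 0xb99c
opcode:2 @ bit 14 → (0xb99c>>14)&0x3 = 0x2
ver:6 @ bit 8 → (0xb99c>>8)&0x3f = 0x39
slot:7 @ bit 1 → (0xb99c>>1)&0x7f = 0x4e  ←
mode:1 @ bit 0 → (0xb99c>>0)&0x1 = 0x0

78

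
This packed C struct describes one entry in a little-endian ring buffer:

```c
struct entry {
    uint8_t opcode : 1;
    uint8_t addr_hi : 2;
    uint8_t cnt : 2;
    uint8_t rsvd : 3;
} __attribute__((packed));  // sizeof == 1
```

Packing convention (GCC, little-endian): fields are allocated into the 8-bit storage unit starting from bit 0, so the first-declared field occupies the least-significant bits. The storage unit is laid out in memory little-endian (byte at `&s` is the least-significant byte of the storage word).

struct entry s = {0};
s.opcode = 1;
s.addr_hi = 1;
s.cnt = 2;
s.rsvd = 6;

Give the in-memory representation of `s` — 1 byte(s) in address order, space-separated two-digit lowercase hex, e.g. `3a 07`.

d3

opcode (1b) val=1 bits=0x1 at bit 0: 0x01
addr_hi (2b) val=1 bits=0x1 at bit 1: 0x03
cnt (2b) val=2 bits=0x2 at bit 3: 0x13
rsvd (3b) val=6 bits=0x6 at bit 5: 0xd3
word = 0xd3 → little-endian bytes:
  [0]=0xd3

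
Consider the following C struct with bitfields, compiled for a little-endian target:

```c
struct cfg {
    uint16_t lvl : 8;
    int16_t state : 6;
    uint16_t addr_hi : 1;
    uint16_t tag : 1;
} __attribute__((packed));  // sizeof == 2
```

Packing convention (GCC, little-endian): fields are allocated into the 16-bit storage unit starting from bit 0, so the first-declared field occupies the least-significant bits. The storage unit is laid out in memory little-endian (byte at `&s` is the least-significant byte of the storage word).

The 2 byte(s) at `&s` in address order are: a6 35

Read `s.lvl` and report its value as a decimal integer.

[0]=0xa6 [1]=0x35 (little-endian) → word 0x35a6
lvl:8 @ bit 0 → (0x35a6>>0)&0xff = 0xa6  ←
state:6 @ bit 8 → (0x35a6>>8)&0x3f = 0x35
addr_hi:1 @ bit 14 → (0x35a6>>14)&0x1 = 0x0
tag:1 @ bit 15 → (0x35a6>>15)&0x1 = 0x0

166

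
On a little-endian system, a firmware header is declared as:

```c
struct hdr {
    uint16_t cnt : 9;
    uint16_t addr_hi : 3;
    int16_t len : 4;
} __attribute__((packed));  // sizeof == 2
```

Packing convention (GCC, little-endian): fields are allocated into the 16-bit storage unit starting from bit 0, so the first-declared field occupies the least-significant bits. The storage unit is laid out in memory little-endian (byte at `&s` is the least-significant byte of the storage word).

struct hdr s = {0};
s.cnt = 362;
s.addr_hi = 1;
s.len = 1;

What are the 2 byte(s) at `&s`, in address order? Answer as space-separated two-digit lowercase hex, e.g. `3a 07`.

6a 13

cnt (9b) val=362 bits=0x16a at bit 0: 0x016a
addr_hi (3b) val=1 bits=0x1 at bit 9: 0x036a
len (4b) val=1 bits=0x1 at bit 12: 0x136a
word = 0x136a → little-endian bytes:
  [0]=0x6a  [1]=0x13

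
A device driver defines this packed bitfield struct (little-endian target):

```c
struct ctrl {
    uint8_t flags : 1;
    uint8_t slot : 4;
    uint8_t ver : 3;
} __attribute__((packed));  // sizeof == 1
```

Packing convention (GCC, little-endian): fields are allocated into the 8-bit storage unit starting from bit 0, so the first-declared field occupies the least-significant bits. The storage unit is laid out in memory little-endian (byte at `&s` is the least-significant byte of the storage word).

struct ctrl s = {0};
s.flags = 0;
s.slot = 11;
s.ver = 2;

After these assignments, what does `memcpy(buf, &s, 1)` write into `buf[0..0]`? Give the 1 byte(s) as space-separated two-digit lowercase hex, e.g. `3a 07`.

flags:1 = 0 → 0x0 << 0 → word 0x00
slot:4 = 11 → 0xb << 1 → word 0x16
ver:3 = 2 → 0x2 << 5 → word 0x56
word = 0x56 → little-endian bytes:
  [0]=0x56

56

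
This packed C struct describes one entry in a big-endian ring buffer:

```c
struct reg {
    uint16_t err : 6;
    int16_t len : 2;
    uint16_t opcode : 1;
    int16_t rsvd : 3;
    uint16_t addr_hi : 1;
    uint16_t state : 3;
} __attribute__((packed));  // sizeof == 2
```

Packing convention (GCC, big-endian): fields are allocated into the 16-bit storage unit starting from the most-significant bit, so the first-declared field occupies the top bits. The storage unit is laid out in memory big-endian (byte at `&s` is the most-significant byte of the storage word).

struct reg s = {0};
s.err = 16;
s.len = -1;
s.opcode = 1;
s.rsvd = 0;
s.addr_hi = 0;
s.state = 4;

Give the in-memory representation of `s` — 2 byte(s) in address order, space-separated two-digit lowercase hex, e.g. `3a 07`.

err:6 = 16 → 0x10 << 10 → word 0x4000
len:2 = -1 → 0x3 << 8 → word 0x4300
opcode:1 = 1 → 0x1 << 7 → word 0x4380
rsvd:3 = 0 → 0x0 << 4 → word 0x4380
addr_hi:1 = 0 → 0x0 << 3 → word 0x4380
state:3 = 4 → 0x4 << 0 → word 0x4384
word = 0x4384 → big-endian bytes:
  [0]=0x43  [1]=0x84

43 84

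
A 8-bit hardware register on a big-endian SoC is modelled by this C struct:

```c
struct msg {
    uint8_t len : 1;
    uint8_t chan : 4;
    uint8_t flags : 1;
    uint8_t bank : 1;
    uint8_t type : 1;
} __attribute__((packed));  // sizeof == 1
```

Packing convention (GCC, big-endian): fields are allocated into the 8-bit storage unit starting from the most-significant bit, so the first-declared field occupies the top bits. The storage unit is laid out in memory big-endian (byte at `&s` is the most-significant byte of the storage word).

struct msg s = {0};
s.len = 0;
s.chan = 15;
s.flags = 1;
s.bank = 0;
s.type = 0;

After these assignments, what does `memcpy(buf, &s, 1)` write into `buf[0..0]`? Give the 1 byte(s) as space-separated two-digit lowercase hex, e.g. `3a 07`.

7c

len:1 = 0 → 0x0 << 7 → word 0x00
chan:4 = 15 → 0xf << 3 → word 0x78
flags:1 = 1 → 0x1 << 2 → word 0x7c
bank:1 = 0 → 0x0 << 1 → word 0x7c
type:1 = 0 → 0x0 << 0 → word 0x7c
word = 0x7c → big-endian bytes:
  [0]=0x7c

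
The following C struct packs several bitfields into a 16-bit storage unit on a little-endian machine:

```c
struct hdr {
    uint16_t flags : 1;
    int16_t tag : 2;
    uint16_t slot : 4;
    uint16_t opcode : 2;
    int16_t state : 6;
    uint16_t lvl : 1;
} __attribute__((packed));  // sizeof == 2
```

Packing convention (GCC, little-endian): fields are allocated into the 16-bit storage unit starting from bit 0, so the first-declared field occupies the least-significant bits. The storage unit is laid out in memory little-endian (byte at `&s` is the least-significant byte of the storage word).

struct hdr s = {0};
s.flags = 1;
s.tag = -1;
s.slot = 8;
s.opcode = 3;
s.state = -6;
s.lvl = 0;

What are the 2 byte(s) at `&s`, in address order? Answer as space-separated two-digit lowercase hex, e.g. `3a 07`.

[0+:1] flags=1 & 0x1 = 0x1; word=0x0001
[1+:2] tag=-1 & 0x3 = 0x3; word=0x0007
[3+:4] slot=8 & 0xf = 0x8; word=0x0047
[7+:2] opcode=3 & 0x3 = 0x3; word=0x01c7
[9+:6] state=-6 & 0x3f = 0x3a; word=0x75c7
[15+:1] lvl=0 & 0x1 = 0x0; word=0x75c7
word = 0x75c7 → little-endian bytes:
  [0]=0xc7  [1]=0x75

c7 75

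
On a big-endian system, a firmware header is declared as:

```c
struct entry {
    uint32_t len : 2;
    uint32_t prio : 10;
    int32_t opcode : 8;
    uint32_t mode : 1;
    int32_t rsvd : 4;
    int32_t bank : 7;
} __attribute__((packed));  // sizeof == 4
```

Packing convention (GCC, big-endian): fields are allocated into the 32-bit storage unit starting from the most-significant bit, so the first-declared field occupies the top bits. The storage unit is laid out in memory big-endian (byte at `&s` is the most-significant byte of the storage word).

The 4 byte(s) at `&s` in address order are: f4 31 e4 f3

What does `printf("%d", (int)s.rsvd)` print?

[0]=0xf4 [1]=0x31 [2]=0xe4 [3]=0xf3 (big-endian) → word 0xf431e4f3
len [30+:2] = (word>>30) & 0x3 = 3
prio [20+:10] = (word>>20) & 0x3ff = 835
opcode [12+:8] = (word>>12) & 0xff = 30
mode [11+:1] = (word>>11) & 0x1 = 0
rsvd [7+:4] = (word>>7) & 0xf = 9  ←
bank [0+:7] = (word>>0) & 0x7f = 115
rsvd signed 4b, MSB=1: 9 - 16 = -7

-7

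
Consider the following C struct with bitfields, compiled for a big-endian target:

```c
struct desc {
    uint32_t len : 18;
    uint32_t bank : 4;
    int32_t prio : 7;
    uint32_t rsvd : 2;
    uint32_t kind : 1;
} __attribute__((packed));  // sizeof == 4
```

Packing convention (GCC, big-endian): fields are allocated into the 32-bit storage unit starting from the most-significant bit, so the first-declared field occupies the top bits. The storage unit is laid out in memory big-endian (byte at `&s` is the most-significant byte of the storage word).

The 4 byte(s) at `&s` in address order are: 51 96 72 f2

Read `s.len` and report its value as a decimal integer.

[0]=0x51 [1]=0x96 [2]=0x72 [3]=0xf2 (big-endian) → word 0x519672f2
len:18 @ bit 14 → (0x519672f2>>14)&0x3ffff = 0x14659  ←
bank:4 @ bit 10 → (0x519672f2>>10)&0xf = 0xc
prio:7 @ bit 3 → (0x519672f2>>3)&0x7f = 0x5e
rsvd:2 @ bit 1 → (0x519672f2>>1)&0x3 = 0x1
kind:1 @ bit 0 → (0x519672f2>>0)&0x1 = 0x0

83545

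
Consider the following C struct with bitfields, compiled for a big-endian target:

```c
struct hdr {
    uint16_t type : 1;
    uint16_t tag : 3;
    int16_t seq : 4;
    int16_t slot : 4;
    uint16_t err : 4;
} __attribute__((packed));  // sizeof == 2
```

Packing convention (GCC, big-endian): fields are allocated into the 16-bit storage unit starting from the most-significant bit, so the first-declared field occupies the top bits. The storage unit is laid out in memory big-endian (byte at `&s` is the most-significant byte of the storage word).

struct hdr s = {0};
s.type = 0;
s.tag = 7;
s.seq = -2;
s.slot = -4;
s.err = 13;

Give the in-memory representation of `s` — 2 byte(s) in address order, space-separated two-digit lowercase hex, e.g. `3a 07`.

7e cd

[15+:1] type=0 & 0x1 = 0x0; word=0x0000
[12+:3] tag=7 & 0x7 = 0x7; word=0x7000
[8+:4] seq=-2 & 0xf = 0xe; word=0x7e00
[4+:4] slot=-4 & 0xf = 0xc; word=0x7ec0
[0+:4] err=13 & 0xf = 0xd; word=0x7ecd
word = 0x7ecd → big-endian bytes:
  [0]=0x7e  [1]=0xcd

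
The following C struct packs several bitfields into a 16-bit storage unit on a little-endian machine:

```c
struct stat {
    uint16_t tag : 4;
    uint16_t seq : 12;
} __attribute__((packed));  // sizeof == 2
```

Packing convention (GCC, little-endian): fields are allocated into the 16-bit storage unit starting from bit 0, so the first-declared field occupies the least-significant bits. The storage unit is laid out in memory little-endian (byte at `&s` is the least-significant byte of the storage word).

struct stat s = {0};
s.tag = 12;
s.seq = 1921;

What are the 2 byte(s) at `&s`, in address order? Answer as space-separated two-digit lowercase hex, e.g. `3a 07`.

[0+:4] tag=12 & 0xf = 0xc; word=0x000c
[4+:12] seq=1921 & 0xfff = 0x781; word=0x781c
word = 0x781c → little-endian bytes:
  [0]=0x1c  [1]=0x78

1c 78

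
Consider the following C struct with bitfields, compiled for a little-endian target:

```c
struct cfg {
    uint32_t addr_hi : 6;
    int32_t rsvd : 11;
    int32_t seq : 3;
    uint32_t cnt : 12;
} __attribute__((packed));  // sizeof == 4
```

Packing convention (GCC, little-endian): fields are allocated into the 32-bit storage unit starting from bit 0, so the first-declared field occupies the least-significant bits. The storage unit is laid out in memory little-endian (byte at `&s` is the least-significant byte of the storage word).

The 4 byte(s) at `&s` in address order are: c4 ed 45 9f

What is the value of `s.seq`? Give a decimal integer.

2

[0]=0xc4 [1]=0xed [2]=0x45 [3]=0x9f (little-endian) → word 0x9f45edc4
addr_hi:6 @ bit 0 → (0x9f45edc4>>0)&0x3f = 0x4
rsvd:11 @ bit 6 → (0x9f45edc4>>6)&0x7ff = 0x7b7
seq:3 @ bit 17 → (0x9f45edc4>>17)&0x7 = 0x2  ←
cnt:12 @ bit 20 → (0x9f45edc4>>20)&0xfff = 0x9f4
seq signed 3b, MSB=0: value = 2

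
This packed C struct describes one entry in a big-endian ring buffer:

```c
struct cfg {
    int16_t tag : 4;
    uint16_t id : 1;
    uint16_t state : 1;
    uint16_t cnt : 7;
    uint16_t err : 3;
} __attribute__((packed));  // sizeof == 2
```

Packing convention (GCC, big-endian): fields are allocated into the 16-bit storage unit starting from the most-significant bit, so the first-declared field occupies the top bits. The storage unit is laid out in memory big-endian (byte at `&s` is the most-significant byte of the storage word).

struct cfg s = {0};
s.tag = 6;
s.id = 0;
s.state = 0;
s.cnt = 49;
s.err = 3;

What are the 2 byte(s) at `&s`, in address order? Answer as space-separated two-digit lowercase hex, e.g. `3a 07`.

61 8b

[12+:4] tag=6 & 0xf = 0x6; word=0x6000
[11+:1] id=0 & 0x1 = 0x0; word=0x6000
[10+:1] state=0 & 0x1 = 0x0; word=0x6000
[3+:7] cnt=49 & 0x7f = 0x31; word=0x6188
[0+:3] err=3 & 0x7 = 0x3; word=0x618b
word = 0x618b → big-endian bytes:
  [0]=0x61  [1]=0x8b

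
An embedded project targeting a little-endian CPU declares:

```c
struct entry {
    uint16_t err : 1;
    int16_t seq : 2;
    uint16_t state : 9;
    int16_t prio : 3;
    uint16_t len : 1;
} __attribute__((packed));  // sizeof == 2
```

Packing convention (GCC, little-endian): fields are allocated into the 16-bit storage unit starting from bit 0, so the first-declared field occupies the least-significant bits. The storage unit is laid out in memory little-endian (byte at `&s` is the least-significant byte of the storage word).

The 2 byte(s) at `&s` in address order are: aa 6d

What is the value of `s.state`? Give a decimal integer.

437

[0]=0xaa [1]=0x6d (little-endian) → word 0x6daa
err [0+:1] = (word>>0) & 0x1 = 0
seq [1+:2] = (word>>1) & 0x3 = 1
state [3+:9] = (word>>3) & 0x1ff = 437  ←
prio [12+:3] = (word>>12) & 0x7 = 6
len [15+:1] = (word>>15) & 0x1 = 0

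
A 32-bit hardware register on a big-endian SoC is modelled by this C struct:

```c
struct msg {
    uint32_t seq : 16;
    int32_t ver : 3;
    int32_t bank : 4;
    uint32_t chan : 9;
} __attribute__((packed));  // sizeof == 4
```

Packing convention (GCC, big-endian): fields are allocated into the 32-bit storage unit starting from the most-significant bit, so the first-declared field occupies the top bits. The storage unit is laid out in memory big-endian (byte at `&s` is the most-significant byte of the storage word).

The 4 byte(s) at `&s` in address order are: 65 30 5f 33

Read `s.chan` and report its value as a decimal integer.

307

[0]=0x65 [1]=0x30 [2]=0x5f [3]=0x33 (big-endian) → word 0x65305f33
seq [16+:16] = (word>>16) & 0xffff = 25904
ver [13+:3] = (word>>13) & 0x7 = 2
bank [9+:4] = (word>>9) & 0xf = 15
chan [0+:9] = (word>>0) & 0x1ff = 307  ←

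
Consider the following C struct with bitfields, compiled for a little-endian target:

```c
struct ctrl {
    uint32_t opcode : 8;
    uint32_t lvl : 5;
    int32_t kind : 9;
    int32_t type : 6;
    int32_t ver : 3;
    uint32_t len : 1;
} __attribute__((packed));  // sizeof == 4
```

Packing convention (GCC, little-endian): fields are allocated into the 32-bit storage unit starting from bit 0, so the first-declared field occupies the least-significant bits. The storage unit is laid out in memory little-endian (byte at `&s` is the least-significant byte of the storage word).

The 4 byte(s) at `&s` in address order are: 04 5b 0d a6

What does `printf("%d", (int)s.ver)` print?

[0]=0x04 [1]=0x5b [2]=0x0d [3]=0xa6 (little-endian) → word 0xa60d5b04
opcode [0+:8] = (word>>0) & 0xff = 4
lvl [8+:5] = (word>>8) & 0x1f = 27
kind [13+:9] = (word>>13) & 0x1ff = 106
type [22+:6] = (word>>22) & 0x3f = 24
ver [28+:3] = (word>>28) & 0x7 = 2  ←
len [31+:1] = (word>>31) & 0x1 = 1
ver signed 3b, MSB=0: value = 2

2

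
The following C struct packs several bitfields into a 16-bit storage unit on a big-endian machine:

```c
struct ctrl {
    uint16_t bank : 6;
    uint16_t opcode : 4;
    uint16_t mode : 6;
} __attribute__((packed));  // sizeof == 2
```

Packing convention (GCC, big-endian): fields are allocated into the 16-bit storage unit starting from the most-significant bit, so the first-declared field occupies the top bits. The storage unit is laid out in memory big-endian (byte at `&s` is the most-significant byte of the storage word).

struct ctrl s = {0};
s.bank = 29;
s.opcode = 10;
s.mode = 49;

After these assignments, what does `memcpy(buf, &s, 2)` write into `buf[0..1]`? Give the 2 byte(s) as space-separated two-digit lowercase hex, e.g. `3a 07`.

bank:6 = 29 → 0x1d << 10 → word 0x7400
opcode:4 = 10 → 0xa << 6 → word 0x7680
mode:6 = 49 → 0x31 << 0 → word 0x76b1
word = 0x76b1 → big-endian bytes:
  [0]=0x76  [1]=0xb1

76 b1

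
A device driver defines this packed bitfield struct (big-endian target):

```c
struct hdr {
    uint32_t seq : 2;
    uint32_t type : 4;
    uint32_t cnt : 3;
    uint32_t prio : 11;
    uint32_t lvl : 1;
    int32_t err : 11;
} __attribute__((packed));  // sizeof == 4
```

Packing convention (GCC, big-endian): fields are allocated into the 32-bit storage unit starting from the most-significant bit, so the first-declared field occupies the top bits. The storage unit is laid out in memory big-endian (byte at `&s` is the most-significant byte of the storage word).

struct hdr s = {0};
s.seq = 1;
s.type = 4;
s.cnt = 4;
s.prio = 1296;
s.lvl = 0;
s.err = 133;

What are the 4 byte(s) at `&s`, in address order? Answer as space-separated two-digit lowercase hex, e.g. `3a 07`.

[30+:2] seq=1 & 0x3 = 0x1; word=0x40000000
[26+:4] type=4 & 0xf = 0x4; word=0x50000000
[23+:3] cnt=4 & 0x7 = 0x4; word=0x52000000
[12+:11] prio=1296 & 0x7ff = 0x510; word=0x52510000
[11+:1] lvl=0 & 0x1 = 0x0; word=0x52510000
[0+:11] err=133 & 0x7ff = 0x85; word=0x52510085
word = 0x52510085 → big-endian bytes:
  [0]=0x52  [1]=0x51  [2]=0x00  [3]=0x85

52 51 00 85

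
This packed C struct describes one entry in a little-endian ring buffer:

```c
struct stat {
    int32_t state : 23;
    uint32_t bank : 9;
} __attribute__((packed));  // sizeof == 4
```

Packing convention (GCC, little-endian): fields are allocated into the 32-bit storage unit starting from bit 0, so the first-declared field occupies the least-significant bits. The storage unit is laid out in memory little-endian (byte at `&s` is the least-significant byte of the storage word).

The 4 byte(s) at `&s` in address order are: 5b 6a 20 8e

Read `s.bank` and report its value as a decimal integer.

284

[0]=0x5b [1]=0x6a [2]=0x20 [3]=0x8e (little-endian) → word 0x8e206a5b
state:23 @ bit 0 → (0x8e206a5b>>0)&0x7fffff = 0x206a5b
bank:9 @ bit 23 → (0x8e206a5b>>23)&0x1ff = 0x11c  ←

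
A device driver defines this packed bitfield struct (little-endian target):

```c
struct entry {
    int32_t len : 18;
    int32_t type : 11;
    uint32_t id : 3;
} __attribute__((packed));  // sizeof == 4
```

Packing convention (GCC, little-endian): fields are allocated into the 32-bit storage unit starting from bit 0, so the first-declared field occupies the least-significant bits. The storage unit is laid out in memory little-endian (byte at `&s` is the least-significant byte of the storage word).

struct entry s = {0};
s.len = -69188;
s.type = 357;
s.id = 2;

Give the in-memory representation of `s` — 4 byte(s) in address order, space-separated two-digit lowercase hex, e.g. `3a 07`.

[0+:18] len=-69188 & 0x3ffff = 0x2f1bc; word=0x0002f1bc
[18+:11] type=357 & 0x7ff = 0x165; word=0x0596f1bc
[29+:3] id=2 & 0x7 = 0x2; word=0x4596f1bc
word = 0x4596f1bc → little-endian bytes:
  [0]=0xbc  [1]=0xf1  [2]=0x96  [3]=0x45

bc f1 96 45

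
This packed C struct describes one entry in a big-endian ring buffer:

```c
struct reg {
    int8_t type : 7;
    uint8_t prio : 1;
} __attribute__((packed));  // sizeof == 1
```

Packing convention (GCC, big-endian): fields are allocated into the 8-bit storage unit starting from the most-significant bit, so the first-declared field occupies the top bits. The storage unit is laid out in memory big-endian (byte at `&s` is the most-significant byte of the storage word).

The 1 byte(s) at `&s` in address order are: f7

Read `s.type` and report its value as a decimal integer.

-5

[0]=0xf7 (big-endian) → word 0xf7
type [1+:7] = (word>>1) & 0x7f = 123  ←
prio [0+:1] = (word>>0) & 0x1 = 1
type signed 7b, MSB=1: 123 - 128 = -5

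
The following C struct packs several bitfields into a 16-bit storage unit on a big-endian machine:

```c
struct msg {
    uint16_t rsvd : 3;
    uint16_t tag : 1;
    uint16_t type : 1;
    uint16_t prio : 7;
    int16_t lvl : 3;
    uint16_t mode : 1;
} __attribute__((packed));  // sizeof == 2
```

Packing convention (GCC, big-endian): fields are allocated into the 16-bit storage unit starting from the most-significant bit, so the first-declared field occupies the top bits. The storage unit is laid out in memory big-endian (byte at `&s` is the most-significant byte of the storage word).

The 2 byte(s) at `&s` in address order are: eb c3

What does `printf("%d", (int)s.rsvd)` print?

[0]=0xeb [1]=0xc3 (big-endian) → word 0xebc3
rsvd [13+:3] = (word>>13) & 0x7 = 7  ←
tag [12+:1] = (word>>12) & 0x1 = 0
type [11+:1] = (word>>11) & 0x1 = 1
prio [4+:7] = (word>>4) & 0x7f = 60
lvl [1+:3] = (word>>1) & 0x7 = 1
mode [0+:1] = (word>>0) & 0x1 = 1

7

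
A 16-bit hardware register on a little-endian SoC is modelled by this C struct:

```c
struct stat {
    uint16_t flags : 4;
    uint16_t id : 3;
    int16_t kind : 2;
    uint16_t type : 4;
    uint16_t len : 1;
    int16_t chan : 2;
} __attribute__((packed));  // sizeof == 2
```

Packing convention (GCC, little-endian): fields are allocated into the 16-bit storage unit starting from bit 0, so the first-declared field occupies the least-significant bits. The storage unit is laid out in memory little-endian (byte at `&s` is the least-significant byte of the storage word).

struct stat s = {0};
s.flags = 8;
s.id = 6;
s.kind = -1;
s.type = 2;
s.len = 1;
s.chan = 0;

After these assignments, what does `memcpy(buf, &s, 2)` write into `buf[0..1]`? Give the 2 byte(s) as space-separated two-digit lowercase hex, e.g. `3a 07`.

e8 25

flags:4 = 8 → 0x8 << 0 → word 0x0008
id:3 = 6 → 0x6 << 4 → word 0x0068
kind:2 = -1 → 0x3 << 7 → word 0x01e8
type:4 = 2 → 0x2 << 9 → word 0x05e8
len:1 = 1 → 0x1 << 13 → word 0x25e8
chan:2 = 0 → 0x0 << 14 → word 0x25e8
word = 0x25e8 → little-endian bytes:
  [0]=0xe8  [1]=0x25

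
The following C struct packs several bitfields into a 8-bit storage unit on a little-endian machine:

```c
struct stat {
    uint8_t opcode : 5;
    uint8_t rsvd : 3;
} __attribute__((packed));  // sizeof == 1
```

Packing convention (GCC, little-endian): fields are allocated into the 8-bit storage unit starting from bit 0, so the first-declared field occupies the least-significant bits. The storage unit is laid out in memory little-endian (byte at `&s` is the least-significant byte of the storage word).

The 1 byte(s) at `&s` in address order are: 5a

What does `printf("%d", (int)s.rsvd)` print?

[0]=0x5a (little-endian) → word 0x5a
opcode:5 @ bit 0 → (0x5a>>0)&0x1f = 0x1a
rsvd:3 @ bit 5 → (0x5a>>5)&0x7 = 0x2  ←

2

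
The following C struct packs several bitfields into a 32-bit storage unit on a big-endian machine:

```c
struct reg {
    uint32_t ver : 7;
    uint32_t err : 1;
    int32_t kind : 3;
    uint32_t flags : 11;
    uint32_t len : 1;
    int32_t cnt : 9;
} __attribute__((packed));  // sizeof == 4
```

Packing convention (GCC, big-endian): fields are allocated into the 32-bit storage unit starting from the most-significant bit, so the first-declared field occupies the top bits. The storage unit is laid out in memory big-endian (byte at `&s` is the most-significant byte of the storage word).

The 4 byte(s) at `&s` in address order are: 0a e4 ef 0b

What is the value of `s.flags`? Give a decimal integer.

315

[0]=0x0a [1]=0xe4 [2]=0xef [3]=0x0b (big-endian) → word 0x0ae4ef0b
ver:7 @ bit 25 → (0x0ae4ef0b>>25)&0x7f = 0x5
err:1 @ bit 24 → (0x0ae4ef0b>>24)&0x1 = 0x0
kind:3 @ bit 21 → (0x0ae4ef0b>>21)&0x7 = 0x7
flags:11 @ bit 10 → (0x0ae4ef0b>>10)&0x7ff = 0x13b  ←
len:1 @ bit 9 → (0x0ae4ef0b>>9)&0x1 = 0x1
cnt:9 @ bit 0 → (0x0ae4ef0b>>0)&0x1ff = 0x10b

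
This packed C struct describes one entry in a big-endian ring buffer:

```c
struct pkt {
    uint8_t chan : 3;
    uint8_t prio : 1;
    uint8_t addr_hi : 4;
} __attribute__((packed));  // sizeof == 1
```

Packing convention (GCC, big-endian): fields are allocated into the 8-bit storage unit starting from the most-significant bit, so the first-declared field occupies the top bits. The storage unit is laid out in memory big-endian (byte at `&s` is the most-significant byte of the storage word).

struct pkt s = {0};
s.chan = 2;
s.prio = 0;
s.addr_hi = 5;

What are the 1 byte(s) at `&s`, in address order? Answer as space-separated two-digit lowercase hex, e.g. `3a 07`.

chan:3 = 2 → 0x2 << 5 → word 0x40
prio:1 = 0 → 0x0 << 4 → word 0x40
addr_hi:4 = 5 → 0x5 << 0 → word 0x45
word = 0x45 → big-endian bytes:
  [0]=0x45

45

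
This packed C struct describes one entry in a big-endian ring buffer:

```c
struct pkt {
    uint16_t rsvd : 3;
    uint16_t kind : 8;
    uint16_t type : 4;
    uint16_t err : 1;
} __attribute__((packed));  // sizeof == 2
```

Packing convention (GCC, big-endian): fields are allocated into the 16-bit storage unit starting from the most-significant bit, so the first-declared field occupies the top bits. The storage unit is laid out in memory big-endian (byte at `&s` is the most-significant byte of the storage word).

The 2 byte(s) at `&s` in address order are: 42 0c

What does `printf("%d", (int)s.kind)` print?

16

[0]=0x42 [1]=0x0c (big-endian) → word 0x420c
rsvd:3 @ bit 13 → (0x420c>>13)&0x7 = 0x2
kind:8 @ bit 5 → (0x420c>>5)&0xff = 0x10  ←
type:4 @ bit 1 → (0x420c>>1)&0xf = 0x6
err:1 @ bit 0 → (0x420c>>0)&0x1 = 0x0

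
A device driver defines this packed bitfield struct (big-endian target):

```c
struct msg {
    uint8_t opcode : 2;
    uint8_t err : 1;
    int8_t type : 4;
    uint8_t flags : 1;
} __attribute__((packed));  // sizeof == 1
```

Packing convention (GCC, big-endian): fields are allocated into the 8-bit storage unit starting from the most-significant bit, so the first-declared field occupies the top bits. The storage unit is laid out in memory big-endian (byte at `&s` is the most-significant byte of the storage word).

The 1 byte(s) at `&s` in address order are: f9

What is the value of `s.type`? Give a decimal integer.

[0]=0xf9 (big-endian) → word 0xf9
opcode:2 @ bit 6 → (0xf9>>6)&0x3 = 0x3
err:1 @ bit 5 → (0xf9>>5)&0x1 = 0x1
type:4 @ bit 1 → (0xf9>>1)&0xf = 0xc  ←
flags:1 @ bit 0 → (0xf9>>0)&0x1 = 0x1
type signed 4b, MSB=1: 12 - 16 = -4

-4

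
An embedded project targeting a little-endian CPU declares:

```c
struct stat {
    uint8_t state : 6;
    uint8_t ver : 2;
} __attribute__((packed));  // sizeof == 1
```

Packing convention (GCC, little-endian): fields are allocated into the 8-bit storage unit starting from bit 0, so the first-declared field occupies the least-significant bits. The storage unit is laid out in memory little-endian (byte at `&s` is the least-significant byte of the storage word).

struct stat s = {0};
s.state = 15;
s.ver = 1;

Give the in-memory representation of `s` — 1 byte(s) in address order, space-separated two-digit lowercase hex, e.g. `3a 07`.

4f

[0+:6] state=15 & 0x3f = 0xf; word=0x0f
[6+:2] ver=1 & 0x3 = 0x1; word=0x4f
word = 0x4f → little-endian bytes:
  [0]=0x4f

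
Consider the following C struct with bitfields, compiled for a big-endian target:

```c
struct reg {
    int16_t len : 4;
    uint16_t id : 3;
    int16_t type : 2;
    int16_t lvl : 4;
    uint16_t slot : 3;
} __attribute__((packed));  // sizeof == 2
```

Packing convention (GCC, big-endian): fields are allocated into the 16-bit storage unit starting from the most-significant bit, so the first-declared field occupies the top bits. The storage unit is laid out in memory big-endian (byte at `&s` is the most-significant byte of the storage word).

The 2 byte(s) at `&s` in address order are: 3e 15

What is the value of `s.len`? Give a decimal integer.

[0]=0x3e [1]=0x15 (big-endian) → word 0x3e15
len [12+:4] = (word>>12) & 0xf = 3  ←
id [9+:3] = (word>>9) & 0x7 = 7
type [7+:2] = (word>>7) & 0x3 = 0
lvl [3+:4] = (word>>3) & 0xf = 2
slot [0+:3] = (word>>0) & 0x7 = 5
len signed 4b, MSB=0: value = 3

3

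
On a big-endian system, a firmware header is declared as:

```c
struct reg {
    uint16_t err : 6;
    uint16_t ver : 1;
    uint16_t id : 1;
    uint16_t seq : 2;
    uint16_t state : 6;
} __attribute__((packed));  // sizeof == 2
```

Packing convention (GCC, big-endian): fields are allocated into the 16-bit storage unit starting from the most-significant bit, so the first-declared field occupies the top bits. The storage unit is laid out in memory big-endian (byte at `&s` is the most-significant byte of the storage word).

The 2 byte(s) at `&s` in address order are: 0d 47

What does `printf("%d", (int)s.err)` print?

[0]=0x0d [1]=0x47 (big-endian) → word 0x0d47
err [10+:6] = (word>>10) & 0x3f = 3  ←
ver [9+:1] = (word>>9) & 0x1 = 0
id [8+:1] = (word>>8) & 0x1 = 1
seq [6+:2] = (word>>6) & 0x3 = 1
state [0+:6] = (word>>0) & 0x3f = 7

3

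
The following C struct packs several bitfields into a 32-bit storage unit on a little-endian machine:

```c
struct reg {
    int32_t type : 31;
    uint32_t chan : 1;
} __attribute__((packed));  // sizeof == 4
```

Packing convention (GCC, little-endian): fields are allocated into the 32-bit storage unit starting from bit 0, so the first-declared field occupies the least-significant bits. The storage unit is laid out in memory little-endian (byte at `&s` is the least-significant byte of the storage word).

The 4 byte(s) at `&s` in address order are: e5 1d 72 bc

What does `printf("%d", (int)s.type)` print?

1014111717

[0]=0xe5 [1]=0x1d [2]=0x72 [3]=0xbc (little-endian) → word 0xbc721de5
type:31 @ bit 0 → (0xbc721de5>>0)&0x7fffffff = 0x3c721de5  ←
chan:1 @ bit 31 → (0xbc721de5>>31)&0x1 = 0x1
type signed 31b, MSB=0: value = 1014111717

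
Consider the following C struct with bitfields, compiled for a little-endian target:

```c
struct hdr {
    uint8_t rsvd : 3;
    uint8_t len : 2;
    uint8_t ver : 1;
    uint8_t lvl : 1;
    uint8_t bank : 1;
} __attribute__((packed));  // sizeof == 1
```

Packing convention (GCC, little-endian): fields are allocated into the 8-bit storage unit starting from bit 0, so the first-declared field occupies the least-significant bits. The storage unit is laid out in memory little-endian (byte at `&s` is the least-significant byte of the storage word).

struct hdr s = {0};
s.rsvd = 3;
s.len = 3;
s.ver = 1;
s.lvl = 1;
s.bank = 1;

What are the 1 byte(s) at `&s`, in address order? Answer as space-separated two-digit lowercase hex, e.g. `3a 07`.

[0+:3] rsvd=3 & 0x7 = 0x3; word=0x03
[3+:2] len=3 & 0x3 = 0x3; word=0x1b
[5+:1] ver=1 & 0x1 = 0x1; word=0x3b
[6+:1] lvl=1 & 0x1 = 0x1; word=0x7b
[7+:1] bank=1 & 0x1 = 0x1; word=0xfb
word = 0xfb → little-endian bytes:
  [0]=0xfb

fb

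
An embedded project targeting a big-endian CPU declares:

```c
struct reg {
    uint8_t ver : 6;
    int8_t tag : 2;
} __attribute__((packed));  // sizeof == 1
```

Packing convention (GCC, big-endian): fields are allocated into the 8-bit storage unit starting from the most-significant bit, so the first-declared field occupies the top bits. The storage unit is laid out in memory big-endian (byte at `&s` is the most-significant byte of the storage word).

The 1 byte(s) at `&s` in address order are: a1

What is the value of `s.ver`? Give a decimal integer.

[0]=0xa1 (big-endian) → word 0xa1
ver [2+:6] = (word>>2) & 0x3f = 40  ←
tag [0+:2] = (word>>0) & 0x3 = 1

40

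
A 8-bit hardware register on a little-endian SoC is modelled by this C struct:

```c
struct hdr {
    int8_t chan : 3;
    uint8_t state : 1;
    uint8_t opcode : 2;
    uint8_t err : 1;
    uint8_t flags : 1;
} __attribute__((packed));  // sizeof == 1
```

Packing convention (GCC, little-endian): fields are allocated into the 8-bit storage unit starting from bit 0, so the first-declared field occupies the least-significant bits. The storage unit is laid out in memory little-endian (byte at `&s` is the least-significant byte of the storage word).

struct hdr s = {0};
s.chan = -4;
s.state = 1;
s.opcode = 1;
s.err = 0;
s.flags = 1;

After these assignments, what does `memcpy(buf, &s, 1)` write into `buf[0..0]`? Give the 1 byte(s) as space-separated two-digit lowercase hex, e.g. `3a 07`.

chan (3b) val=-4 bits=0x4 at bit 0: 0x04
state (1b) val=1 bits=0x1 at bit 3: 0x0c
opcode (2b) val=1 bits=0x1 at bit 4: 0x1c
err (1b) val=0 bits=0x0 at bit 6: 0x1c
flags (1b) val=1 bits=0x1 at bit 7: 0x9c
word = 0x9c → little-endian bytes:
  [0]=0x9c

9c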